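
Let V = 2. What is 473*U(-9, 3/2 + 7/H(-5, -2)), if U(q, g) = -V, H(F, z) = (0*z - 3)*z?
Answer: -946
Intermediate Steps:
H(F, z) = -3*z (H(F, z) = (0 - 3)*z = -3*z)
U(q, g) = -2 (U(q, g) = -1*2 = -2)
473*U(-9, 3/2 + 7/H(-5, -2)) = 473*(-2) = -946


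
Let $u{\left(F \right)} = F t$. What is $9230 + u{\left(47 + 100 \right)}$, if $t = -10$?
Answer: $7760$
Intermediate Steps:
$u{\left(F \right)} = - 10 F$ ($u{\left(F \right)} = F \left(-10\right) = - 10 F$)
$9230 + u{\left(47 + 100 \right)} = 9230 - 10 \left(47 + 100\right) = 9230 - 1470 = 7760$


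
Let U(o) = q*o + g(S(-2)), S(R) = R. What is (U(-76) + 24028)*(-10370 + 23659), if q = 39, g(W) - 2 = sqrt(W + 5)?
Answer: 279946074 + 13289*sqrt(3) ≈ 2.7997e+8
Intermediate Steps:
g(W) = 2 + sqrt(5 + W) (g(W) = 2 + sqrt(W + 5) = 2 + sqrt(5 + W))
U(o) = 2 + sqrt(3) + 39*o (U(o) = 39*o + (2 + sqrt(5 - 2)) = 39*o + (2 + sqrt(3)) = 2 + sqrt(3) + 39*o)
(U(-76) + 24028)*(-10370 + 23659) = ((2 + sqrt(3) + 39*(-76)) + 24028)*(-10370 + 23659) = ((2 + sqrt(3) - 2964) + 24028)*13289 = ((-2962 + sqrt(3)) + 24028)*13289 = (21066 + sqrt(3))*13289 = 279946074 + 13289*sqrt(3)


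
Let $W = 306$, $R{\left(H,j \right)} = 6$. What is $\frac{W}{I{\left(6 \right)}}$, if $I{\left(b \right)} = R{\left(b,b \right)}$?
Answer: $51$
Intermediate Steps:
$I{\left(b \right)} = 6$
$\frac{W}{I{\left(6 \right)}} = \frac{306}{6} = 306 \cdot \frac{1}{6} = 51$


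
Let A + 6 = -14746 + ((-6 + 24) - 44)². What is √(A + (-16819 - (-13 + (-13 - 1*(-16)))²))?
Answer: I*√30995 ≈ 176.05*I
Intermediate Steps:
A = -14076 (A = -6 + (-14746 + ((-6 + 24) - 44)²) = -6 + (-14746 + (18 - 44)²) = -6 + (-14746 + (-26)²) = -6 + (-14746 + 676) = -6 - 14070 = -14076)
√(A + (-16819 - (-13 + (-13 - 1*(-16)))²)) = √(-14076 + (-16819 - (-13 + (-13 - 1*(-16)))²)) = √(-14076 + (-16819 - (-13 + (-13 + 16))²)) = √(-14076 + (-16819 - (-13 + 3)²)) = √(-14076 + (-16819 - 1*(-10)²)) = √(-14076 + (-16819 - 1*100)) = √(-14076 + (-16819 - 100)) = √(-14076 - 16919) = √(-30995) = I*√30995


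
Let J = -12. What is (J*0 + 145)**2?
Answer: 21025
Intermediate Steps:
(J*0 + 145)**2 = (-12*0 + 145)**2 = (0 + 145)**2 = 145**2 = 21025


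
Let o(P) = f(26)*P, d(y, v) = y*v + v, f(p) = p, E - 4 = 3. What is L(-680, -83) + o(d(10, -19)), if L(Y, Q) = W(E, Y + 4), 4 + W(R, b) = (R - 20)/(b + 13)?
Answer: -277337/51 ≈ -5438.0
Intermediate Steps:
E = 7 (E = 4 + 3 = 7)
W(R, b) = -4 + (-20 + R)/(13 + b) (W(R, b) = -4 + (R - 20)/(b + 13) = -4 + (-20 + R)/(13 + b))
L(Y, Q) = (-81 - 4*Y)/(17 + Y) (L(Y, Q) = (-72 + 7 - 4*(Y + 4))/(13 + (Y + 4)) = (-72 + 7 - 4*(4 + Y))/(13 + (4 + Y)) = (-72 + 7 + (-16 - 4*Y))/(17 + Y) = (-81 - 4*Y)/(17 + Y))
d(y, v) = v + v*y (d(y, v) = v*y + v = v + v*y)
o(P) = 26*P
L(-680, -83) + o(d(10, -19)) = (-81 - 4*(-680))/(17 - 680) + 26*(-19*(1 + 10)) = (-81 + 2720)/(-663) + 26*(-19*11) = -1/663*2639 + 26*(-209) = -203/51 - 5434 = -277337/51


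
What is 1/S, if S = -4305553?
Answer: -1/4305553 ≈ -2.3226e-7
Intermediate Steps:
1/S = 1/(-4305553) = -1/4305553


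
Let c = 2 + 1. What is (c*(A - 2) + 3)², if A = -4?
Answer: 225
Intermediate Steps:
c = 3
(c*(A - 2) + 3)² = (3*(-4 - 2) + 3)² = (3*(-6) + 3)² = (-18 + 3)² = (-15)² = 225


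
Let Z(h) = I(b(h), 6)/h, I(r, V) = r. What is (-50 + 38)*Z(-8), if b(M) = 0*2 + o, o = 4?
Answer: 6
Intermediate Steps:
b(M) = 4 (b(M) = 0*2 + 4 = 0 + 4 = 4)
Z(h) = 4/h
(-50 + 38)*Z(-8) = (-50 + 38)*(4/(-8)) = -48*(-1)/8 = -12*(-½) = 6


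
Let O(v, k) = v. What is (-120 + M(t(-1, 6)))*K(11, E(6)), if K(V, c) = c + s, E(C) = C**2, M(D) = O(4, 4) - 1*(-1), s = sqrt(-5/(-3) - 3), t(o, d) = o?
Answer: -4140 - 230*I*sqrt(3)/3 ≈ -4140.0 - 132.79*I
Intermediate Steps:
s = 2*I*sqrt(3)/3 (s = sqrt(-5*(-1/3) - 3) = sqrt(5/3 - 3) = sqrt(-4/3) = 2*I*sqrt(3)/3 ≈ 1.1547*I)
M(D) = 5 (M(D) = 4 - 1*(-1) = 4 + 1 = 5)
K(V, c) = c + 2*I*sqrt(3)/3
(-120 + M(t(-1, 6)))*K(11, E(6)) = (-120 + 5)*(6**2 + 2*I*sqrt(3)/3) = -115*(36 + 2*I*sqrt(3)/3) = -4140 - 230*I*sqrt(3)/3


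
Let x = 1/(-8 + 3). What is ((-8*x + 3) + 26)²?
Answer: 23409/25 ≈ 936.36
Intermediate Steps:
x = -⅕ (x = 1/(-5) = -⅕ ≈ -0.20000)
((-8*x + 3) + 26)² = ((-8*(-⅕) + 3) + 26)² = ((8/5 + 3) + 26)² = (23/5 + 26)² = (153/5)² = 23409/25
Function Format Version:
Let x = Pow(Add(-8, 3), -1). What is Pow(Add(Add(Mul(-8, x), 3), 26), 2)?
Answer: Rational(23409, 25) ≈ 936.36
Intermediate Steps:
x = Rational(-1, 5) (x = Pow(-5, -1) = Rational(-1, 5) ≈ -0.20000)
Pow(Add(Add(Mul(-8, x), 3), 26), 2) = Pow(Add(Add(Mul(-8, Rational(-1, 5)), 3), 26), 2) = Pow(Add(Add(Rational(8, 5), 3), 26), 2) = Pow(Add(Rational(23, 5), 26), 2) = Pow(Rational(153, 5), 2) = Rational(23409, 25)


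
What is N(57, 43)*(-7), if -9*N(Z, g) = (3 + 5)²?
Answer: 448/9 ≈ 49.778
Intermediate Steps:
N(Z, g) = -64/9 (N(Z, g) = -(3 + 5)²/9 = -⅑*8² = -⅑*64 = -64/9)
N(57, 43)*(-7) = -64/9*(-7) = 448/9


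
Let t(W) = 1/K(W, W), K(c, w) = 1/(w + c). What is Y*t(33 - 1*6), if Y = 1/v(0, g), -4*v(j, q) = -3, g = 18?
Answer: 72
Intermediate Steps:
v(j, q) = ¾ (v(j, q) = -¼*(-3) = ¾)
K(c, w) = 1/(c + w)
t(W) = 2*W (t(W) = 1/(1/(W + W)) = 1/(1/(2*W)) = 2*W)
Y = 4/3 (Y = 1/(¾) = 4/3 ≈ 1.3333)
Y*t(33 - 1*6) = 4*(2*(33 - 1*6))/3 = 4*(2*(33 - 6))/3 = 4*(2*27)/3 = (4/3)*54 = 72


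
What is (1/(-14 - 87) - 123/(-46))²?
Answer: 153190129/21585316 ≈ 7.0970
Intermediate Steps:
(1/(-14 - 87) - 123/(-46))² = (1/(-101) - 123*(-1/46))² = (-1/101 + 123/46)² = (12377/4646)² = 153190129/21585316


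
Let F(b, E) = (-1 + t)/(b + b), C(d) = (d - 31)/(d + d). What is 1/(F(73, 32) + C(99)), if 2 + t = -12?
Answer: 14454/3479 ≈ 4.1546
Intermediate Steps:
t = -14 (t = -2 - 12 = -14)
C(d) = (-31 + d)/(2*d) (C(d) = (-31 + d)/((2*d)) = (-31 + d)*(1/(2*d)) = (-31 + d)/(2*d))
F(b, E) = -15/(2*b) (F(b, E) = (-1 - 14)/(b + b) = -15*1/(2*b) = -15/(2*b))
1/(F(73, 32) + C(99)) = 1/(-15/2/73 + (1/2)*(-31 + 99)/99) = 1/(-15/2*1/73 + (1/2)*(1/99)*68) = 1/(-15/146 + 34/99) = 1/(3479/14454) = 14454/3479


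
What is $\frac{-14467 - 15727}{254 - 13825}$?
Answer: $\frac{30194}{13571} \approx 2.2249$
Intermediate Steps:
$\frac{-14467 - 15727}{254 - 13825} = - \frac{30194}{-13571} = \left(-30194\right) \left(- \frac{1}{13571}\right) = \frac{30194}{13571}$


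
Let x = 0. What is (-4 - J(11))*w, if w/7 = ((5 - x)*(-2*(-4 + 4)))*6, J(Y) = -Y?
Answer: 0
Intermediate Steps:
w = 0 (w = 7*(((5 - 1*0)*(-2*(-4 + 4)))*6) = 7*(((5 + 0)*(-2*0))*6) = 7*((5*0)*6) = 7*(0*6) = 7*0 = 0)
(-4 - J(11))*w = (-4 - (-1)*11)*0 = (-4 - 1*(-11))*0 = (-4 + 11)*0 = 7*0 = 0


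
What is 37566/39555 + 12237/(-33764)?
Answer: 87149321/148392780 ≈ 0.58729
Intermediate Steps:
37566/39555 + 12237/(-33764) = 37566*(1/39555) + 12237*(-1/33764) = 4174/4395 - 12237/33764 = 87149321/148392780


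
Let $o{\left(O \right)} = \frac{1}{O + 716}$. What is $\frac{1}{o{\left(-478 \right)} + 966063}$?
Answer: $\frac{238}{229922995} \approx 1.0351 \cdot 10^{-6}$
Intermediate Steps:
$o{\left(O \right)} = \frac{1}{716 + O}$
$\frac{1}{o{\left(-478 \right)} + 966063} = \frac{1}{\frac{1}{716 - 478} + 966063} = \frac{1}{\frac{1}{238} + 966063} = \frac{1}{\frac{229922995}{238}} = \frac{238}{229922995}$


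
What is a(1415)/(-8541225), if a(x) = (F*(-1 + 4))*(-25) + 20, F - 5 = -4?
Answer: 1/155295 ≈ 6.4394e-6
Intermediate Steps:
F = 1 (F = 5 - 4 = 1)
a(x) = -55 (a(x) = (1*(-1 + 4))*(-25) + 20 = (1*3)*(-25) + 20 = 3*(-25) + 20 = -75 + 20 = -55)
a(1415)/(-8541225) = -55/(-8541225) = -55*(-1/8541225) = 1/155295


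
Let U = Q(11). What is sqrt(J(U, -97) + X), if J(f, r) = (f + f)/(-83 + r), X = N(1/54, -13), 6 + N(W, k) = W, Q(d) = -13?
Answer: 2*I*sqrt(2955)/45 ≈ 2.416*I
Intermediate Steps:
U = -13
N(W, k) = -6 + W
X = -323/54 (X = -6 + 1/54 = -323/54 ≈ -5.9815)
J(f, r) = 2*f/(-83 + r) (J(f, r) = (2*f)/(-83 + r) = 2*f/(-83 + r))
sqrt(J(U, -97) + X) = sqrt(2*(-13)/(-83 - 97) - 323/54) = sqrt(2*(-13)/(-180) - 323/54) = sqrt(2*(-13)*(-1/180) - 323/54) = sqrt(13/90 - 323/54) = sqrt(-788/135) = 2*I*sqrt(2955)/45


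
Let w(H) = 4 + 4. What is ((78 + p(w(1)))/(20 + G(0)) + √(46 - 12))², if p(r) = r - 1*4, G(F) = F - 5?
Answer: 14374/225 + 164*√34/15 ≈ 127.64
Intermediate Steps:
G(F) = -5 + F
w(H) = 8
p(r) = -4 + r (p(r) = r - 4 = -4 + r)
((78 + p(w(1)))/(20 + G(0)) + √(46 - 12))² = ((78 + (-4 + 8))/(20 + (-5 + 0)) + √(46 - 12))² = ((78 + 4)/(20 - 5) + √34)² = (82/15 + √34)²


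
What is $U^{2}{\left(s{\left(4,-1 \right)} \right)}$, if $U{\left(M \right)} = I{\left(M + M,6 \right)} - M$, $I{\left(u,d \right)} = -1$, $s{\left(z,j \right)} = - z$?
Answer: $9$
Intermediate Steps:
$U{\left(M \right)} = -1 - M$
$U^{2}{\left(s{\left(4,-1 \right)} \right)} = \left(-1 - \left(-1\right) 4\right)^{2} = \left(-1 - -4\right)^{2} = \left(-1 + 4\right)^{2} = 3^{2} = 9$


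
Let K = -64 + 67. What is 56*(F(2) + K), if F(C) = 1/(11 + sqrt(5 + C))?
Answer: 9884/57 - 28*sqrt(7)/57 ≈ 172.10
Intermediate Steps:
K = 3
56*(F(2) + K) = 56*(1/(11 + sqrt(5 + 2)) + 3) = 56*(1/(11 + sqrt(7)) + 3) = 56*(3 + 1/(11 + sqrt(7))) = 168 + 56/(11 + sqrt(7))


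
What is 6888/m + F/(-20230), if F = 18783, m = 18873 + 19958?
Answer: -590018433/785551130 ≈ -0.75109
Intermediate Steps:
m = 38831
6888/m + F/(-20230) = 6888/38831 + 18783/(-20230) = 6888*(1/38831) + 18783*(-1/20230) = 6888/38831 - 18783/20230 = -590018433/785551130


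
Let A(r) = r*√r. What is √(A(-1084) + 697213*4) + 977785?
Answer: 977785 + 2*√(697213 - 542*I*√271) ≈ 9.7946e+5 - 10.685*I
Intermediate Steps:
A(r) = r^(3/2)
√(A(-1084) + 697213*4) + 977785 = √((-1084)^(3/2) + 697213*4) + 977785 = √(-2168*I*√271 + 2788852) + 977785 = √(2788852 - 2168*I*√271) + 977785 = 977785 + √(2788852 - 2168*I*√271)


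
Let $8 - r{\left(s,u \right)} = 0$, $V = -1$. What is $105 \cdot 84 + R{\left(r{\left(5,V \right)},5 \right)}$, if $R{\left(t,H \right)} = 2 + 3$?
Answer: $8825$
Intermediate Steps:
$r{\left(s,u \right)} = 8$ ($r{\left(s,u \right)} = 8 - 0 = 8 + 0 = 8$)
$R{\left(t,H \right)} = 5$
$105 \cdot 84 + R{\left(r{\left(5,V \right)},5 \right)} = 105 \cdot 84 + 5 = 8820 + 5 = 8825$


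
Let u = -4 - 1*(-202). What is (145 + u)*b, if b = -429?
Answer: -147147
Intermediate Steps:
u = 198 (u = -4 + 202 = 198)
(145 + u)*b = (145 + 198)*(-429) = 343*(-429) = -147147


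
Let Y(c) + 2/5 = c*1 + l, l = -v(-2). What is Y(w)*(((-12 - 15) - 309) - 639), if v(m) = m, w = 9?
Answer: -10335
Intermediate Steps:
l = 2 (l = -1*(-2) = 2)
Y(c) = 8/5 + c (Y(c) = -⅖ + (c*1 + 2) = -⅖ + (c + 2) = -⅖ + (2 + c) = 8/5 + c)
Y(w)*(((-12 - 15) - 309) - 639) = (8/5 + 9)*(((-12 - 15) - 309) - 639) = 53*((-27 - 309) - 639)/5 = 53*(-336 - 639)/5 = (53/5)*(-975) = -10335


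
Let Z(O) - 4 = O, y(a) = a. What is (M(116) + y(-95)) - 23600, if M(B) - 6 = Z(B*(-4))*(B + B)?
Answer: -130409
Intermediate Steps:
Z(O) = 4 + O
M(B) = 6 + 2*B*(4 - 4*B) (M(B) = 6 + (4 + B*(-4))*(B + B) = 6 + (4 - 4*B)*(2*B) = 6 + 2*B*(4 - 4*B))
(M(116) + y(-95)) - 23600 = ((6 - 8*116*(-1 + 116)) - 95) - 23600 = ((6 - 8*116*115) - 95) - 23600 = ((6 - 106720) - 95) - 23600 = (-106714 - 95) - 23600 = -106809 - 23600 = -130409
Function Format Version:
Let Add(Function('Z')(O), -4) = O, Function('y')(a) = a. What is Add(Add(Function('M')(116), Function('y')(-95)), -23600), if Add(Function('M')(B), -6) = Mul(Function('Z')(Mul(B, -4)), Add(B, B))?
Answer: -130409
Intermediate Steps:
Function('Z')(O) = Add(4, O)
Function('M')(B) = Add(6, Mul(2, B, Add(4, Mul(-4, B)))) (Function('M')(B) = Add(6, Mul(Add(4, Mul(B, -4)), Add(B, B))) = Add(6, Mul(Add(4, Mul(-4, B)), Mul(2, B))) = Add(6, Mul(2, B, Add(4, Mul(-4, B)))))
Add(Add(Function('M')(116), Function('y')(-95)), -23600) = Add(Add(Add(6, Mul(-8, 116, Add(-1, 116))), -95), -23600) = Add(Add(Add(6, Mul(-8, 116, 115)), -95), -23600) = Add(Add(Add(6, -106720), -95), -23600) = Add(Add(-106714, -95), -23600) = Add(-106809, -23600) = -130409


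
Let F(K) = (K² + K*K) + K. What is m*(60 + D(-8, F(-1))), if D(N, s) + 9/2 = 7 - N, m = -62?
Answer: -4371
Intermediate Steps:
F(K) = K + 2*K² (F(K) = (K² + K²) + K = 2*K² + K = K + 2*K²)
D(N, s) = 5/2 - N (D(N, s) = -9/2 + (7 - N) = 5/2 - N)
m*(60 + D(-8, F(-1))) = -62*(60 + (5/2 - 1*(-8))) = -62*(60 + (5/2 + 8)) = -62*(60 + 21/2) = -62*141/2 = -4371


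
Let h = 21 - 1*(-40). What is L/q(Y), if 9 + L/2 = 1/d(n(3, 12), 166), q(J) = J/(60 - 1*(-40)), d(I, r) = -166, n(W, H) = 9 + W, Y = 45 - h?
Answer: 37375/332 ≈ 112.58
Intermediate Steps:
h = 61 (h = 21 + 40 = 61)
Y = -16 (Y = 45 - 1*61 = 45 - 61 = -16)
q(J) = J/100 (q(J) = J/(60 + 40) = J/100)
L = -1495/83 (L = -18 + 2/(-166) = -18 + 2*(-1/166) = -18 - 1/83 = -1495/83 ≈ -18.012)
L/q(Y) = -1495/(83*((1/100)*(-16))) = -1495/(83*(-4/25)) = -1495/83*(-25/4) = 37375/332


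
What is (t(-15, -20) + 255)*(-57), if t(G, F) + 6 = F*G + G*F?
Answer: -48393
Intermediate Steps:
t(G, F) = -6 + 2*F*G (t(G, F) = -6 + (F*G + G*F) = -6 + (F*G + F*G) = -6 + 2*F*G)
(t(-15, -20) + 255)*(-57) = ((-6 + 2*(-20)*(-15)) + 255)*(-57) = ((-6 + 600) + 255)*(-57) = (594 + 255)*(-57) = 849*(-57) = -48393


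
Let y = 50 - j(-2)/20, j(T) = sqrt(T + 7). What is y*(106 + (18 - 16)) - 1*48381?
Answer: -42981 - 27*sqrt(5)/5 ≈ -42993.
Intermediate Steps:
j(T) = sqrt(7 + T)
y = 50 - sqrt(5)/20 (y = 50 - sqrt(7 - 2)/20 = 50 - sqrt(5)/20 ≈ 49.888)
y*(106 + (18 - 16)) - 1*48381 = (50 - sqrt(5)/20)*(106 + (18 - 16)) - 1*48381 = (50 - sqrt(5)/20)*(106 + 2) - 48381 = (50 - sqrt(5)/20)*108 - 48381 = (5400 - 27*sqrt(5)/5) - 48381 = -42981 - 27*sqrt(5)/5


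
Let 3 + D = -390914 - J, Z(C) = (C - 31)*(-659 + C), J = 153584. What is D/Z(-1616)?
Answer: -544501/3746925 ≈ -0.14532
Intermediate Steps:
Z(C) = (-659 + C)*(-31 + C) (Z(C) = (-31 + C)*(-659 + C) = (-659 + C)*(-31 + C))
D = -544501 (D = -3 + (-390914 - 1*153584) = -3 + (-390914 - 153584) = -3 - 544498 = -544501)
D/Z(-1616) = -544501/(20429 + (-1616)² - 690*(-1616)) = -544501/(20429 + 2611456 + 1115040) = -544501/3746925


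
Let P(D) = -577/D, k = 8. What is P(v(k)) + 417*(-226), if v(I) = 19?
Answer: -1791175/19 ≈ -94272.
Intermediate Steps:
P(v(k)) + 417*(-226) = -577/19 + 417*(-226) = -577*1/19 - 94242 = -577/19 - 94242 = -1791175/19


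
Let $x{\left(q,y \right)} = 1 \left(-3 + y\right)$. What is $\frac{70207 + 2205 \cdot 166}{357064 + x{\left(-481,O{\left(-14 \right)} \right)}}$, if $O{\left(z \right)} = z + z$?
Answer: $\frac{436237}{357033} \approx 1.2218$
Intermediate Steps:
$O{\left(z \right)} = 2 z$
$x{\left(q,y \right)} = -3 + y$
$\frac{70207 + 2205 \cdot 166}{357064 + x{\left(-481,O{\left(-14 \right)} \right)}} = \frac{70207 + 2205 \cdot 166}{357064 + \left(-3 + 2 \left(-14\right)\right)} = \frac{70207 + 366030}{357064 - 31} = \frac{436237}{357064 - 31} = \frac{436237}{357033}$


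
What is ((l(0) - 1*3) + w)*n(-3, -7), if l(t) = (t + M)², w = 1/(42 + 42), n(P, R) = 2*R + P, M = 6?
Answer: -47141/84 ≈ -561.20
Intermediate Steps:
n(P, R) = P + 2*R
w = 1/84 ≈ 0.011905
l(t) = (6 + t)² (l(t) = (t + 6)² = (6 + t)²)
((l(0) - 1*3) + w)*n(-3, -7) = (((6 + 0)² - 1*3) + 1/84)*(-3 + 2*(-7)) = ((6² - 3) + 1/84)*(-3 - 14) = ((36 - 3) + 1/84)*(-17) = (33 + 1/84)*(-17) = (2773/84)*(-17) = -47141/84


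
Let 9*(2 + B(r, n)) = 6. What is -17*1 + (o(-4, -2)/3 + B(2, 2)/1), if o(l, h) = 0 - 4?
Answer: -59/3 ≈ -19.667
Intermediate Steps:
o(l, h) = -4
B(r, n) = -4/3 (B(r, n) = -2 + (⅑)*6 = -2 + ⅔ = -4/3)
-17*1 + (o(-4, -2)/3 + B(2, 2)/1) = -17*1 + (-4/3 - 4/3/1) = -17 + (-4*⅓ - 4/3*1) = -17 + (-4/3 - 4/3) = -17 - 8/3 = -59/3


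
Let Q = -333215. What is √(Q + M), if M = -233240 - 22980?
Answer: I*√589435 ≈ 767.75*I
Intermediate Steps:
M = -256220
√(Q + M) = √(-333215 - 256220) = √(-589435) = I*√589435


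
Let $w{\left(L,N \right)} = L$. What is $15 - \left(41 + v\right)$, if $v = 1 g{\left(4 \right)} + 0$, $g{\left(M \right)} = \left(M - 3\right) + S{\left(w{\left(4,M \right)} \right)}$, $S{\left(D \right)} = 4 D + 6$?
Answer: $-49$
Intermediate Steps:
$S{\left(D \right)} = 6 + 4 D$
$g{\left(M \right)} = 19 + M$ ($g{\left(M \right)} = \left(M - 3\right) + \left(6 + 4 \cdot 4\right) = \left(-3 + M\right) + \left(6 + 16\right) = \left(-3 + M\right) + 22 = 19 + M$)
$v = 23$ ($v = 1 \left(19 + 4\right) + 0 = 1 \cdot 23 + 0 = 23 + 0 = 23$)
$15 - \left(41 + v\right) = 15 - \left(41 + 23\right) = 15 - 64 = -49$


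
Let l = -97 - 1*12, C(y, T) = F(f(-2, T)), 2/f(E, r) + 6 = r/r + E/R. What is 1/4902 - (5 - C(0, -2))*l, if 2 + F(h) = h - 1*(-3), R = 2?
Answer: 771793/1634 ≈ 472.33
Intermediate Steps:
f(E, r) = 2/(-5 + E/2) (f(E, r) = 2/(-6 + (r/r + E/2)) = 2/(-6 + (1 + E*(½))) = 2/(-6 + (1 + E/2)) = 2/(-5 + E/2))
F(h) = 1 + h (F(h) = -2 + (h - 1*(-3)) = -2 + (h + 3) = -2 + (3 + h) = 1 + h)
C(y, T) = ⅔ (C(y, T) = 1 + 4/(-10 - 2) = 1 + 4/(-12) = 1 + 4*(-1/12) = 1 - ⅓ = ⅔)
l = -109 (l = -97 - 12 = -109)
1/4902 - (5 - C(0, -2))*l = 1/4902 - (5 - 1*⅔)*(-109) = 1/4902 - (5 - ⅔)*(-109) = 1/4902 - 13*(-109)/3 = 1/4902 - 1*(-1417/3) = 1/4902 + 1417/3 = 771793/1634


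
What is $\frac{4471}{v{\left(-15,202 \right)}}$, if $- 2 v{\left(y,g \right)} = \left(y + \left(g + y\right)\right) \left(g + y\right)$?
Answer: $- \frac{263}{946} \approx -0.27801$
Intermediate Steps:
$v{\left(y,g \right)} = - \frac{\left(g + y\right) \left(g + 2 y\right)}{2}$ ($v{\left(y,g \right)} = - \frac{\left(y + \left(g + y\right)\right) \left(g + y\right)}{2} = - \frac{\left(g + 2 y\right) \left(g + y\right)}{2} = - \frac{\left(g + y\right) \left(g + 2 y\right)}{2}$)
$\frac{4471}{v{\left(-15,202 \right)}} = \frac{4471}{- \left(-15\right)^{2} - \frac{202^{2}}{2} - 303 \left(-15\right)} = \frac{4471}{\left(-1\right) 225 - 20402 + 4545} = \frac{4471}{-225 - 20402 + 4545} = \frac{4471}{-16082} = 4471 \left(- \frac{1}{16082}\right) = - \frac{263}{946}$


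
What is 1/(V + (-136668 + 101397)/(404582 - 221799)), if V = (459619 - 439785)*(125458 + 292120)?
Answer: 182783/1513853048955445 ≈ 1.2074e-10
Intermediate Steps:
V = 8282242052 (V = 19834*417578 = 8282242052)
1/(V + (-136668 + 101397)/(404582 - 221799)) = 1/(8282242052 + (-136668 + 101397)/(404582 - 221799)) = 1/(8282242052 - 35271/182783) = 1/(1513853048955445/182783) = 182783/1513853048955445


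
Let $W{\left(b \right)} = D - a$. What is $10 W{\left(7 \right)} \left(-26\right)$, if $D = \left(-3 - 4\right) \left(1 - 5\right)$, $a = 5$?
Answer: $-5980$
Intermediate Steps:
$D = 28$ ($D = \left(-7\right) \left(-4\right) = 28$)
$W{\left(b \right)} = 23$ ($W{\left(b \right)} = 28 - 5 = 23$)
$10 W{\left(7 \right)} \left(-26\right) = 10 \cdot 23 \left(-26\right) = 230 \left(-26\right) = -5980$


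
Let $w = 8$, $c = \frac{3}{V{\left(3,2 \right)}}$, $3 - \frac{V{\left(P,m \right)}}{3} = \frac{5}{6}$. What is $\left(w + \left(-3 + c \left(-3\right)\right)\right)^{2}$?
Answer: $\frac{2209}{169} \approx 13.071$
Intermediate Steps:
$V{\left(P,m \right)} = \frac{13}{2}$ ($V{\left(P,m \right)} = 9 - 3 \cdot \frac{5}{6} = 9 - 3 \cdot 5 \cdot \frac{1}{6} = 9 - \frac{5}{2} = \frac{13}{2}$)
$c = \frac{6}{13}$ ($c = \frac{3}{\frac{13}{2}} = 3 \cdot \frac{2}{13} = \frac{6}{13} \approx 0.46154$)
$\left(w + \left(-3 + c \left(-3\right)\right)\right)^{2} = \left(8 + \left(-3 + \frac{6}{13} \left(-3\right)\right)\right)^{2} = \left(8 - \frac{57}{13}\right)^{2} = \left(\frac{47}{13}\right)^{2} = \frac{2209}{169}$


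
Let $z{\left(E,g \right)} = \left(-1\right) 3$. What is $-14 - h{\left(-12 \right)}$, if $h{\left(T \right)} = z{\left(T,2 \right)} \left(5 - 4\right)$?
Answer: $-11$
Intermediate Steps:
$z{\left(E,g \right)} = -3$
$h{\left(T \right)} = -3$ ($h{\left(T \right)} = - 3 \left(5 - 4\right) = \left(-3\right) 1 = -3$)
$-14 - h{\left(-12 \right)} = -14 - -3 = -14 + 3 = -11$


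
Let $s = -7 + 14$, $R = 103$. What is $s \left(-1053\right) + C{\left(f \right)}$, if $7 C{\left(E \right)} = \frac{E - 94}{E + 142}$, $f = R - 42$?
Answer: $- \frac{10474224}{1421} \approx -7371.0$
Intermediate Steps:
$s = 7$
$f = 61$ ($f = 103 - 42 = 61$)
$C{\left(E \right)} = \frac{-94 + E}{7 \left(142 + E\right)}$ ($C{\left(E \right)} = \frac{\left(E - 94\right) \frac{1}{E + 142}}{7} = \frac{\left(-94 + E\right) \frac{1}{142 + E}}{7} = \frac{\frac{1}{142 + E} \left(-94 + E\right)}{7} = \frac{-94 + E}{7 \left(142 + E\right)}$)
$s \left(-1053\right) + C{\left(f \right)} = 7 \left(-1053\right) + \frac{-94 + 61}{7 \left(142 + 61\right)} = -7371 + \frac{1}{7} \cdot \frac{1}{203} \left(-33\right) = -7371 - \frac{33}{1421} = - \frac{10474224}{1421}$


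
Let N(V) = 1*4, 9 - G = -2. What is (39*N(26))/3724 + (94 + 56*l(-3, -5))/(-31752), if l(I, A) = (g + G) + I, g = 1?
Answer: 6955/301644 ≈ 0.023057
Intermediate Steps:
G = 11 (G = 9 - 1*(-2) = 9 + 2 = 11)
l(I, A) = 12 + I (l(I, A) = (1 + 11) + I = 12 + I)
N(V) = 4
(39*N(26))/3724 + (94 + 56*l(-3, -5))/(-31752) = (39*4)/3724 + (94 + 56*(12 - 3))/(-31752) = 156*(1/3724) + (94 + 56*9)*(-1/31752) = 39/931 + (94 + 504)*(-1/31752) = 39/931 + 598*(-1/31752) = 39/931 - 299/15876 = 6955/301644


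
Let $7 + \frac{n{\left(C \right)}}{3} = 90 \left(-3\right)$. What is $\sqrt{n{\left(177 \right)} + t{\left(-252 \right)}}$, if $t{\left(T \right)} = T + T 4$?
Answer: $i \sqrt{2091} \approx 45.727 i$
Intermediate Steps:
$n{\left(C \right)} = -831$ ($n{\left(C \right)} = -21 + 3 \cdot 90 \left(-3\right) = -21 + 3 \left(-270\right) = -21 - 810 = -831$)
$t{\left(T \right)} = 5 T$ ($t{\left(T \right)} = T + 4 T = 5 T$)
$\sqrt{n{\left(177 \right)} + t{\left(-252 \right)}} = \sqrt{-831 + 5 \left(-252\right)} = \sqrt{-831 - 1260} = \sqrt{-2091} = i \sqrt{2091}$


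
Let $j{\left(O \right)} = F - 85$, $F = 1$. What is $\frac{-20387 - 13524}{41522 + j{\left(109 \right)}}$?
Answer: $- \frac{33911}{41438} \approx -0.81836$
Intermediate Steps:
$j{\left(O \right)} = -84$ ($j{\left(O \right)} = 1 - 85 = -84$)
$\frac{-20387 - 13524}{41522 + j{\left(109 \right)}} = \frac{-20387 - 13524}{41522 - 84} = - \frac{33911}{41438}$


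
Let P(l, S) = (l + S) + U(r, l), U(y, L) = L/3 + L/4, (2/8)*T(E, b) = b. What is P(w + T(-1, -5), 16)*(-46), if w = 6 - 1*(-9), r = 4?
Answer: -2231/6 ≈ -371.83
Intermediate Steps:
T(E, b) = 4*b
U(y, L) = 7*L/12 (U(y, L) = L*(1/3) + L*(1/4) = L/3 + L/4 = 7*L/12)
w = 15 (w = 6 + 9 = 15)
P(l, S) = S + 19*l/12 (P(l, S) = (l + S) + 7*l/12 = (S + l) + 7*l/12 = S + 19*l/12)
P(w + T(-1, -5), 16)*(-46) = (16 + 19*(15 + 4*(-5))/12)*(-46) = (16 + 19*(15 - 20)/12)*(-46) = (16 + (19/12)*(-5))*(-46) = (16 - 95/12)*(-46) = (97/12)*(-46) = -2231/6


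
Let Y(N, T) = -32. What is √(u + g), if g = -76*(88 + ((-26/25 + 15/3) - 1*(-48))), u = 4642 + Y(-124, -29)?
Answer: I*√150674/5 ≈ 77.634*I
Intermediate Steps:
u = 4610 (u = 4642 - 32 = 4610)
g = -265924/25 (g = -76*(88 + ((-26*1/25 + 15*(⅓)) + 48)) = -76*(88 + ((-26/25 + 5) + 48)) = -76*(88 + (99/25 + 48)) = -76*(88 + 1299/25) = -76*3499/25 = -265924/25 ≈ -10637.)
√(u + g) = √(4610 - 265924/25) = √(-150674/25) = I*√150674/5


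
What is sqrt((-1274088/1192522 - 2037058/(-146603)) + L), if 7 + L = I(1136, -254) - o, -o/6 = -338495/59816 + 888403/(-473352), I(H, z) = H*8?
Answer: sqrt(49706802057689543417394879205825552983034)/2343780450807017926 ≈ 95.124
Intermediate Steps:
I(H, z) = 8*H
o = 13335499943/294937742 (o = -6*(-338495/59816 + 888403/(-473352)) = -6*(-338495*1/59816 + 888403*(-1/473352)) = -6*(-338495/59816 - 888403/473352) = -6*(-13335499943/1769626452) = 13335499943/294937742 ≈ 45.215)
L = 2664994135159/294937742 (L = -7 + (8*1136 - 1*13335499943/294937742) = -7 + (9088 - 13335499943/294937742) = -7 + 2667058699353/294937742 = 2664994135159/294937742 ≈ 9035.8)
sqrt((-1274088/1192522 - 2037058/(-146603)) + L) = sqrt((-1274088/1192522 - 2037058/(-146603)) + 2664994135159/294937742) = sqrt((-1274088*1/1192522 - 2037058*(-1/146603)) + 2664994135159/294937742) = sqrt((-637044/596261 + 2037058/146603) + 2664994135159/294937742) = sqrt(1121225678606/87413651383 + 2664994135159/294937742) = sqrt(233287560038448880622549/25781584958877197186) = sqrt(49706802057689543417394879205825552983034)/2343780450807017926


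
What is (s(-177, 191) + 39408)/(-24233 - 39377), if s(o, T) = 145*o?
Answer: -13743/63610 ≈ -0.21605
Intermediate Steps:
(s(-177, 191) + 39408)/(-24233 - 39377) = (145*(-177) + 39408)/(-24233 - 39377) = (-25665 + 39408)/(-63610) = 13743*(-1/63610) = -13743/63610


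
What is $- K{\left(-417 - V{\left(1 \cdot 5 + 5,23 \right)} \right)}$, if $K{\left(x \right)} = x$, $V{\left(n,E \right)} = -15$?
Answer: $402$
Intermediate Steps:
$- K{\left(-417 - V{\left(1 \cdot 5 + 5,23 \right)} \right)} = - (-417 - -15) = - (-417 + 15) = \left(-1\right) \left(-402\right) = 402$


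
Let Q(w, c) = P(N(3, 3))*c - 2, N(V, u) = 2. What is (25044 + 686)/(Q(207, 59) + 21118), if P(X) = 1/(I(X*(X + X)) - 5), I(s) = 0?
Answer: 128650/105521 ≈ 1.2192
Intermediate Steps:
P(X) = -⅕ (P(X) = 1/(0 - 5) = 1/(-5) = -⅕)
Q(w, c) = -2 - c/5 (Q(w, c) = -c/5 - 2 = -2 - c/5)
(25044 + 686)/(Q(207, 59) + 21118) = (25044 + 686)/((-2 - ⅕*59) + 21118) = 25730/((-2 - 59/5) + 21118) = 25730/(-69/5 + 21118) = 25730/(105521/5) = 25730*(5/105521) = 128650/105521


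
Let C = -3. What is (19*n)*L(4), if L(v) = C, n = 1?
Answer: -57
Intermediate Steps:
L(v) = -3
(19*n)*L(4) = (19*1)*(-3) = 19*(-3) = -57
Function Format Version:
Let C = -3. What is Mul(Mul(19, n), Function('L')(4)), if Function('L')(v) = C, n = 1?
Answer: -57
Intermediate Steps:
Function('L')(v) = -3
Mul(Mul(19, n), Function('L')(4)) = Mul(Mul(19, 1), -3) = Mul(19, -3) = -57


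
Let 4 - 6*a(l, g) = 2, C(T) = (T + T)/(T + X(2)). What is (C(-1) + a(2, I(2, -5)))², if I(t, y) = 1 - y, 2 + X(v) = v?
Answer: 49/9 ≈ 5.4444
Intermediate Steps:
X(v) = -2 + v
C(T) = 2 (C(T) = (T + T)/(T + (-2 + 2)) = (2*T)/(T + 0) = (2*T)/T = 2)
a(l, g) = ⅓ (a(l, g) = ⅔ - ⅙*2 = ⅔ - ⅓ = ⅓)
(C(-1) + a(2, I(2, -5)))² = (2 + ⅓)² = (7/3)² = 49/9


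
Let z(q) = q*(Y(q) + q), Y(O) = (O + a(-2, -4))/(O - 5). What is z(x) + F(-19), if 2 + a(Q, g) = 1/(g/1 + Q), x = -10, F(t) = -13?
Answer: 710/9 ≈ 78.889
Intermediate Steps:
a(Q, g) = -2 + 1/(Q + g) (a(Q, g) = -2 + 1/(g/1 + Q) = -2 + 1/(g*1 + Q) = -2 + 1/(g + Q) = -2 + 1/(Q + g))
Y(O) = (-13/6 + O)/(-5 + O) (Y(O) = (O + (1 - 2*(-2) - 2*(-4))/(-2 - 4))/(O - 5) = (O + (1 + 4 + 8)/(-6))/(-5 + O) = (O - 1/6*13)/(-5 + O) = (O - 13/6)/(-5 + O) = (-13/6 + O)/(-5 + O))
z(q) = q*(q + (-13/6 + q)/(-5 + q)) (z(q) = q*((-13/6 + q)/(-5 + q) + q) = q*(q + (-13/6 + q)/(-5 + q)))
z(x) + F(-19) = (1/6)*(-10)*(-13 - 24*(-10) + 6*(-10)**2)/(-5 - 10) - 13 = (1/6)*(-10)*(-13 + 240 + 6*100)/(-15) - 13 = (1/6)*(-10)*(-1/15)*(-13 + 240 + 600) - 13 = (1/6)*(-10)*(-1/15)*827 - 13 = 827/9 - 13 = 710/9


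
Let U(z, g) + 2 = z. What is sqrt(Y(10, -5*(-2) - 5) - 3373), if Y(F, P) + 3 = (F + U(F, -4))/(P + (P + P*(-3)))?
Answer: I*sqrt(84490)/5 ≈ 58.134*I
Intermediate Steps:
U(z, g) = -2 + z
Y(F, P) = -3 - (-2 + 2*F)/P (Y(F, P) = -3 + (F + (-2 + F))/(P + (P + P*(-3))) = -3 + (-2 + 2*F)/(P + (P - 3*P)) = -3 + (-2 + 2*F)/(P - 2*P) = -3 + (-2 + 2*F)/((-P)) = -3 + (-2 + 2*F)*(-1/P) = -3 - (-2 + 2*F)/P)
sqrt(Y(10, -5*(-2) - 5) - 3373) = sqrt((2 - 3*(-5*(-2) - 5) - 2*10)/(-5*(-2) - 5) - 3373) = sqrt((2 - 3*(10 - 5) - 20)/(10 - 5) - 3373) = sqrt((2 - 3*5 - 20)/5 - 3373) = sqrt((2 - 15 - 20)/5 - 3373) = sqrt((1/5)*(-33) - 3373) = sqrt(-33/5 - 3373) = sqrt(-16898/5) = I*sqrt(84490)/5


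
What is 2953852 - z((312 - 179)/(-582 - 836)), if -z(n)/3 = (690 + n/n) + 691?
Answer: 2957998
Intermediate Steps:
z(n) = -4146 (z(n) = -3*((690 + n/n) + 691) = -3*((690 + 1) + 691) = -3*(691 + 691) = -3*1382 = -4146)
2953852 - z((312 - 179)/(-582 - 836)) = 2953852 - 1*(-4146) = 2953852 + 4146 = 2957998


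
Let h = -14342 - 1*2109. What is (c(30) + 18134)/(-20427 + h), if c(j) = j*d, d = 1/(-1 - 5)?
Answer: -18129/36878 ≈ -0.49159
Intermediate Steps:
d = -1/6 (d = 1/(-6) = -1/6 ≈ -0.16667)
c(j) = -j/6 (c(j) = j*(-1/6) = -j/6)
h = -16451 (h = -14342 - 2109 = -16451)
(c(30) + 18134)/(-20427 + h) = (-1/6*30 + 18134)/(-20427 - 16451) = (-5 + 18134)/(-36878) = 18129*(-1/36878) = -18129/36878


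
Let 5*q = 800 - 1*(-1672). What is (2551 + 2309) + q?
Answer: 26772/5 ≈ 5354.4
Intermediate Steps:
q = 2472/5 (q = (800 - 1*(-1672))/5 = (800 + 1672)/5 = (⅕)*2472 = 2472/5 ≈ 494.40)
(2551 + 2309) + q = (2551 + 2309) + 2472/5 = 4860 + 2472/5 = 26772/5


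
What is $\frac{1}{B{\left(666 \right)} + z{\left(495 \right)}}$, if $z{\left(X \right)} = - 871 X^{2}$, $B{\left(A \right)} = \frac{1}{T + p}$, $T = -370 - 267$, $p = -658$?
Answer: $- \frac{1295}{276374723626} \approx -4.6857 \cdot 10^{-9}$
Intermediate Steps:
$T = -637$
$B{\left(A \right)} = - \frac{1}{1295}$ ($B{\left(A \right)} = \frac{1}{-637 - 658} = \frac{1}{-1295} = - \frac{1}{1295}$)
$\frac{1}{B{\left(666 \right)} + z{\left(495 \right)}} = \frac{1}{- \frac{1}{1295} - 871 \cdot 495^{2}} = \frac{1}{- \frac{1}{1295} - 213416775} = \frac{1}{- \frac{276374723626}{1295}} = - \frac{1295}{276374723626}$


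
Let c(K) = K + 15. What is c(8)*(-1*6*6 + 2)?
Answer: -782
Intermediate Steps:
c(K) = 15 + K
c(8)*(-1*6*6 + 2) = (15 + 8)*(-1*6*6 + 2) = 23*(-6*6 + 2) = 23*(-36 + 2) = 23*(-34) = -782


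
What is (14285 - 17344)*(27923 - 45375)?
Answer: 53385668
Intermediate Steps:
(14285 - 17344)*(27923 - 45375) = -3059*(-17452) = 53385668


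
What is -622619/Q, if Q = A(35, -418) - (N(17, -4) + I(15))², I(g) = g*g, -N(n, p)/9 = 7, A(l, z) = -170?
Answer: 622619/26414 ≈ 23.572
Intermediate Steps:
N(n, p) = -63 (N(n, p) = -9*7 = -63)
I(g) = g²
Q = -26414 (Q = -170 - (-63 + 15²)² = -170 - (-63 + 225)² = -170 - 1*162² = -170 - 1*26244 = -170 - 26244 = -26414)
-622619/Q = -622619/(-26414) = -622619*(-1/26414) = 622619/26414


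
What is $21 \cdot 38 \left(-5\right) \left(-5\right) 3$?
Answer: $59850$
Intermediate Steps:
$21 \cdot 38 \left(-5\right) \left(-5\right) 3 = 798 \cdot 25 \cdot 3 = 798 \cdot 75 = 59850$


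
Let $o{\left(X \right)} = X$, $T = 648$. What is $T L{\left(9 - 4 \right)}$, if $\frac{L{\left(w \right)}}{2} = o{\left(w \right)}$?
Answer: $6480$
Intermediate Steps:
$L{\left(w \right)} = 2 w$
$T L{\left(9 - 4 \right)} = 648 \cdot 2 \left(9 - 4\right) = 648 \cdot 2 \cdot 5 = 648 \cdot 10 = 6480$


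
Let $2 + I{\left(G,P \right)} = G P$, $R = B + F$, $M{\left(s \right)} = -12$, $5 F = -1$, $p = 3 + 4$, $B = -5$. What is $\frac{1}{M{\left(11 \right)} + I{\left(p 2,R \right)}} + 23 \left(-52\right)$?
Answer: $- \frac{519069}{434} \approx -1196.0$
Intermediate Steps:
$p = 7$
$F = - \frac{1}{5}$ ($F = \frac{1}{5} \left(-1\right) = - \frac{1}{5} \approx -0.2$)
$R = - \frac{26}{5}$ ($R = -5 - \frac{1}{5} = - \frac{26}{5} \approx -5.2$)
$I{\left(G,P \right)} = -2 + G P$
$\frac{1}{M{\left(11 \right)} + I{\left(p 2,R \right)}} + 23 \left(-52\right) = \frac{1}{-12 + \left(-2 + 7 \cdot 2 \left(- \frac{26}{5}\right)\right)} + 23 \left(-52\right) = \frac{1}{-12 + \left(-2 + 14 \left(- \frac{26}{5}\right)\right)} - 1196 = \frac{1}{-12 - \frac{374}{5}} - 1196 = \frac{1}{- \frac{434}{5}} - 1196 = - \frac{5}{434} - 1196 = - \frac{519069}{434}$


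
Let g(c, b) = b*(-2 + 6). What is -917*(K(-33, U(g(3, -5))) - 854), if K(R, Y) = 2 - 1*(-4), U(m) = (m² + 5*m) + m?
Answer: 777616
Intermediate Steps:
g(c, b) = 4*b (g(c, b) = b*4 = 4*b)
U(m) = m² + 6*m
K(R, Y) = 6 (K(R, Y) = 2 + 4 = 6)
-917*(K(-33, U(g(3, -5))) - 854) = -917*(6 - 854) = -917*(-848) = 777616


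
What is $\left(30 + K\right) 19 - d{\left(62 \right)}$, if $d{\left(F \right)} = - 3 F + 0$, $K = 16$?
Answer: $1060$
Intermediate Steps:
$d{\left(F \right)} = - 3 F$
$\left(30 + K\right) 19 - d{\left(62 \right)} = \left(30 + 16\right) 19 - \left(-3\right) 62 = 46 \cdot 19 - -186 = 874 + 186 = 1060$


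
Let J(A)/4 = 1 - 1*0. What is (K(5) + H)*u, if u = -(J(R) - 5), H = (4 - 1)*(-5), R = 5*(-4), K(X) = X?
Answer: -10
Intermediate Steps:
R = -20
J(A) = 4 (J(A) = 4*(1 - 1*0) = 4*(1 + 0) = 4*1 = 4)
H = -15 (H = 3*(-5) = -15)
u = 1 (u = -(4 - 5) = -1*(-1) = 1)
(K(5) + H)*u = (5 - 15)*1 = -10*1 = -10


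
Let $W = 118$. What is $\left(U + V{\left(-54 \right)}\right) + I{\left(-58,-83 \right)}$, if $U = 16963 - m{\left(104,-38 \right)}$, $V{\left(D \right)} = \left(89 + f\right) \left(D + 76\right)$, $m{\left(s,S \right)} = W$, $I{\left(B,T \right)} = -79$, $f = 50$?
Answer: $19824$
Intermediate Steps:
$m{\left(s,S \right)} = 118$
$V{\left(D \right)} = 10564 + 139 D$ ($V{\left(D \right)} = \left(89 + 50\right) \left(D + 76\right) = 139 \left(76 + D\right) = 10564 + 139 D$)
$U = 16845$ ($U = 16963 - 118 = 16845$)
$\left(U + V{\left(-54 \right)}\right) + I{\left(-58,-83 \right)} = \left(16845 + \left(10564 + 139 \left(-54\right)\right)\right) - 79 = \left(16845 + \left(10564 - 7506\right)\right) - 79 = \left(16845 + 3058\right) - 79 = 19903 - 79 = 19824$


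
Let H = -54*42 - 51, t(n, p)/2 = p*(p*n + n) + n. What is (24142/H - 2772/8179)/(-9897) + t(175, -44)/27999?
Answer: 4606587816139432/194662942345089 ≈ 23.664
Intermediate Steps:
t(n, p) = 2*n + 2*p*(n + n*p) (t(n, p) = 2*(p*(p*n + n) + n) = 2*(p*(n*p + n) + n) = 2*(p*(n + n*p) + n) = 2*(n + p*(n + n*p)) = 2*n + 2*p*(n + n*p))
H = -2319 (H = -2268 - 51 = -2319)
(24142/H - 2772/8179)/(-9897) + t(175, -44)/27999 = (24142/(-2319) - 2772/8179)/(-9897) + (2*175*(1 - 44 + (-44)²))/27999 = (24142*(-1/2319) - 2772*1/8179)*(-1/9897) + (2*175*(1 - 44 + 1936))*(1/27999) = (-24142/2319 - 2772/8179)*(-1/9897) + (2*175*1893)*(1/27999) = -203885686/18967101*(-1/9897) + 662550*(1/27999) = 203885686/187717398597 + 220850/9333 = 4606587816139432/194662942345089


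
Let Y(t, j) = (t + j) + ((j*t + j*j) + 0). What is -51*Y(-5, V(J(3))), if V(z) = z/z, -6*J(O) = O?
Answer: 408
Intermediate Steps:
J(O) = -O/6
V(z) = 1
Y(t, j) = j + t + j² + j*t (Y(t, j) = (j + t) + ((j*t + j²) + 0) = (j + t) + ((j² + j*t) + 0) = (j + t) + (j² + j*t) = j + t + j² + j*t)
-51*Y(-5, V(J(3))) = -51*(1 - 5 + 1² + 1*(-5)) = -51*(1 - 5 + 1 - 5) = -51*(-8) = 408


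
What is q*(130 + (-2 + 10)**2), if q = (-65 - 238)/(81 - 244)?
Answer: 58782/163 ≈ 360.63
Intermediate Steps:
q = 303/163 (q = -303/(-163) = -303*(-1/163) = 303/163 ≈ 1.8589)
q*(130 + (-2 + 10)**2) = 303*(130 + (-2 + 10)**2)/163 = 303*(130 + 8**2)/163 = 303*(130 + 64)/163 = (303/163)*194 = 58782/163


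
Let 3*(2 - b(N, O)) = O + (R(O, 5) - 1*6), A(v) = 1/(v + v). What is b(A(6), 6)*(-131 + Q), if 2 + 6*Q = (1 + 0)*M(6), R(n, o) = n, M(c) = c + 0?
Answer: 0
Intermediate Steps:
M(c) = c
A(v) = 1/(2*v)
Q = 2/3 (Q = -1/3 + ((1 + 0)*6)/6 = -1/3 + (1*6)/6 = -1/3 + (1/6)*6 = -1/3 + 1 = 2/3 ≈ 0.66667)
b(N, O) = 4 - 2*O/3 (b(N, O) = 2 - (O + (O - 1*6))/3 = 2 - (O + (O - 6))/3 = 2 - (O + (-6 + O))/3 = 2 - (-6 + 2*O)/3 = 2 + (2 - 2*O/3) = 4 - 2*O/3)
b(A(6), 6)*(-131 + Q) = (4 - 2/3*6)*(-131 + 2/3) = (4 - 4)*(-391/3) = 0*(-391/3) = 0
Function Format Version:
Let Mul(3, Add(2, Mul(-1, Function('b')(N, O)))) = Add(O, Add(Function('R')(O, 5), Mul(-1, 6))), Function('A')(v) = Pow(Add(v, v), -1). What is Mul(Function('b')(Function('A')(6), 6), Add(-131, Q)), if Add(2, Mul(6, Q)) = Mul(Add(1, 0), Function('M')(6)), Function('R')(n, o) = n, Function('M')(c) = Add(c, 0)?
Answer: 0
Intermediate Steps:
Function('M')(c) = c
Function('A')(v) = Mul(Rational(1, 2), Pow(v, -1)) (Function('A')(v) = Pow(Mul(2, v), -1) = Mul(Rational(1, 2), Pow(v, -1)))
Q = Rational(2, 3) (Q = Add(Rational(-1, 3), Mul(Rational(1, 6), Mul(Add(1, 0), 6))) = Add(Rational(-1, 3), Mul(Rational(1, 6), Mul(1, 6))) = Add(Rational(-1, 3), Mul(Rational(1, 6), 6)) = Add(Rational(-1, 3), 1) = Rational(2, 3) ≈ 0.66667)
Function('b')(N, O) = Add(4, Mul(Rational(-2, 3), O)) (Function('b')(N, O) = Add(2, Mul(Rational(-1, 3), Add(O, Add(O, Mul(-1, 6))))) = Add(2, Mul(Rational(-1, 3), Add(O, Add(O, -6)))) = Add(2, Mul(Rational(-1, 3), Add(O, Add(-6, O)))) = Add(2, Mul(Rational(-1, 3), Add(-6, Mul(2, O)))) = Add(2, Add(2, Mul(Rational(-2, 3), O))) = Add(4, Mul(Rational(-2, 3), O)))
Mul(Function('b')(Function('A')(6), 6), Add(-131, Q)) = Mul(Add(4, Mul(Rational(-2, 3), 6)), Add(-131, Rational(2, 3))) = Mul(Add(4, -4), Rational(-391, 3)) = Mul(0, Rational(-391, 3)) = 0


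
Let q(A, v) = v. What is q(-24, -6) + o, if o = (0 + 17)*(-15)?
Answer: -261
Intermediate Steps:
o = -255 (o = 17*(-15) = -255)
q(-24, -6) + o = -6 - 255 = -261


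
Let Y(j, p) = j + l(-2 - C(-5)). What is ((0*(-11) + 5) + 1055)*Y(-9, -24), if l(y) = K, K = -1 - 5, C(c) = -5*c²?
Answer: -15900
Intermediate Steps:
K = -6
l(y) = -6
Y(j, p) = -6 + j (Y(j, p) = j - 6 = -6 + j)
((0*(-11) + 5) + 1055)*Y(-9, -24) = ((0*(-11) + 5) + 1055)*(-6 - 9) = ((0 + 5) + 1055)*(-15) = (5 + 1055)*(-15) = 1060*(-15) = -15900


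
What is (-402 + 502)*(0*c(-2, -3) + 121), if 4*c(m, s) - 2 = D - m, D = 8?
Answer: 12100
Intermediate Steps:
c(m, s) = 5/2 - m/4 (c(m, s) = ½ + (8 - m)/4 = ½ + (2 - m/4) = 5/2 - m/4)
(-402 + 502)*(0*c(-2, -3) + 121) = (-402 + 502)*(0*(5/2 - ¼*(-2)) + 121) = 100*(0*(5/2 + ½) + 121) = 100*(0*3 + 121) = 100*(0 + 121) = 100*121 = 12100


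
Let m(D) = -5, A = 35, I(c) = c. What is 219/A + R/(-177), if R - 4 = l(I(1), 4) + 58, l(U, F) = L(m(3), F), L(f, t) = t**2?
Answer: 12011/2065 ≈ 5.8165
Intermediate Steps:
l(U, F) = F**2
R = 78 (R = 4 + (4**2 + 58) = 4 + (16 + 58) = 4 + 74 = 78)
219/A + R/(-177) = 219/35 + 78/(-177) = 219*(1/35) + 78*(-1/177) = 219/35 - 26/59 = 12011/2065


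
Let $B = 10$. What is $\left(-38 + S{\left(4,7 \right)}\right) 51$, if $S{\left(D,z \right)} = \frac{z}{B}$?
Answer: $- \frac{19023}{10} \approx -1902.3$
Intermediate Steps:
$S{\left(D,z \right)} = \frac{z}{10}$
$\left(-38 + S{\left(4,7 \right)}\right) 51 = \left(-38 + \frac{1}{10} \cdot 7\right) 51 = \left(-38 + \frac{7}{10}\right) 51 = \left(- \frac{373}{10}\right) 51 = - \frac{19023}{10}$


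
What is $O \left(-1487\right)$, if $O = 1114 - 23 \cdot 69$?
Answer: $703351$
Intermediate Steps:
$O = -473$ ($O = 1114 - 1587 = -473$)
$O \left(-1487\right) = \left(-473\right) \left(-1487\right) = 703351$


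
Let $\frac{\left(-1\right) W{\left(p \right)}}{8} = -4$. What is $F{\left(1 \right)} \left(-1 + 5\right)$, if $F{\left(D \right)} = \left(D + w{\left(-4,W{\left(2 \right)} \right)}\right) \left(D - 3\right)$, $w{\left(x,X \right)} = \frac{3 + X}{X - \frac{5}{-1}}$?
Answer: $- \frac{576}{37} \approx -15.568$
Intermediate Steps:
$W{\left(p \right)} = 32$ ($W{\left(p \right)} = \left(-8\right) \left(-4\right) = 32$)
$w{\left(x,X \right)} = \frac{3 + X}{5 + X}$ ($w{\left(x,X \right)} = \frac{3 + X}{X - -5} = \frac{3 + X}{X + 5} = \frac{3 + X}{5 + X}$)
$F{\left(D \right)} = \left(-3 + D\right) \left(\frac{35}{37} + D\right)$ ($F{\left(D \right)} = \left(D + \frac{3 + 32}{5 + 32}\right) \left(D - 3\right) = \left(D + \frac{1}{37} \cdot 35\right) \left(-3 + D\right) = \left(D + \frac{35}{37}\right) \left(-3 + D\right) = \left(\frac{35}{37} + D\right) \left(-3 + D\right) = \left(-3 + D\right) \left(\frac{35}{37} + D\right)$)
$F{\left(1 \right)} \left(-1 + 5\right) = \left(- \frac{105}{37} + 1^{2} - \frac{76}{37}\right) \left(-1 + 5\right) = \left(- \frac{105}{37} + 1 - \frac{76}{37}\right) 4 = \left(- \frac{144}{37}\right) 4 = - \frac{576}{37}$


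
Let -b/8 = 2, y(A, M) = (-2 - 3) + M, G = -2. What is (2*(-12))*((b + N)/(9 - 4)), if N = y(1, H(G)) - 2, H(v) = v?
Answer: 120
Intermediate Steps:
y(A, M) = -5 + M
N = -9 (N = (-5 - 2) - 2 = -7 - 2 = -9)
b = -16 (b = -8*2 = -16)
(2*(-12))*((b + N)/(9 - 4)) = (2*(-12))*((-16 - 9)/(9 - 4)) = -(-600)/5 = -24*(-5) = 120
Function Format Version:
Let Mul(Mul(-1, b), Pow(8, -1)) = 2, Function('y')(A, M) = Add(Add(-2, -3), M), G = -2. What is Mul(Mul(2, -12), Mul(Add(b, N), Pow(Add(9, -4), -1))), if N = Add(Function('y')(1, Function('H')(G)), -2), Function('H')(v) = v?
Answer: 120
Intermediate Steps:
Function('y')(A, M) = Add(-5, M)
N = -9 (N = Add(Add(-5, -2), -2) = Add(-7, -2) = -9)
b = -16 (b = Mul(-8, 2) = -16)
Mul(Mul(2, -12), Mul(Add(b, N), Pow(Add(9, -4), -1))) = Mul(Mul(2, -12), Mul(Add(-16, -9), Pow(Add(9, -4), -1))) = Mul(-24, Mul(-25, Pow(5, -1))) = Mul(-24, Mul(-25, Rational(1, 5))) = Mul(-24, -5) = 120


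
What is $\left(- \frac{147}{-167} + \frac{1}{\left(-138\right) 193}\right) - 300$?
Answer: $- \frac{1330448369}{4447878} \approx -299.12$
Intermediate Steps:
$\left(- \frac{147}{-167} + \frac{1}{\left(-138\right) 193}\right) - 300 = \left(\left(-147\right) \left(- \frac{1}{167}\right) - \frac{1}{26634}\right) - 300 = \left(\frac{147}{167} - \frac{1}{26634}\right) - 300 = \frac{3915031}{4447878} - 300 = - \frac{1330448369}{4447878}$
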